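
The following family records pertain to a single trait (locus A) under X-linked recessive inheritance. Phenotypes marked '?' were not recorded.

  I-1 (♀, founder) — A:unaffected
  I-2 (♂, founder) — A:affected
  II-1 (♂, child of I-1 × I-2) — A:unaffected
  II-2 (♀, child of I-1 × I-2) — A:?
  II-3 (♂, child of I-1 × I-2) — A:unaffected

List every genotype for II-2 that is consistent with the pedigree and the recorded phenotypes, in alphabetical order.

A/I-1 un ·: X^AX^A|X^AX^a
A/I-2 aff ·: X^aY
A/II-1 un I-1×I-2: X^AY
A/II-2 ? I-1×I-2: X^AX^a|X^aX^a
A/II-3 un I-1×I-2: X^AY
⇒ A over [I-1,I-2,II-1,II-2,II-3]: 3 consistent

II-2 ∈ {X^AX^a, X^aX^a}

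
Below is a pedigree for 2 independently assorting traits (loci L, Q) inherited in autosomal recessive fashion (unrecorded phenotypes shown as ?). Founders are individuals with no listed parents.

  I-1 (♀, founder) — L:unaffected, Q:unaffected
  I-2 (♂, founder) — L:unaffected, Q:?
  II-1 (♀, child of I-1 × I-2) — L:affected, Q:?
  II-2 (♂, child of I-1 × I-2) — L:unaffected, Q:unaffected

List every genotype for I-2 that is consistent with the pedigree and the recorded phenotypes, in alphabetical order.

L/I-1 un ·: Ll
L/I-2 un ·: Ll
L/II-1 aff I-1×I-2: ll
L/II-2 un I-1×I-2: LL|Ll
⇒ L over [I-1,I-2,II-1,II-2]: 2 consistent
Q/I-1 un ·: QQ|Qq
Q/I-2 ? ·: QQ|Qq|qq
Q/II-1 ? I-1×I-2: QQ|Qq|qq
Q/II-2 un I-1×I-2: QQ|Qq
⇒ Q over [I-1,I-2,II-1,II-2]: 18 consistent

I-2 ∈ {Ll QQ, Ll Qq, Ll qq}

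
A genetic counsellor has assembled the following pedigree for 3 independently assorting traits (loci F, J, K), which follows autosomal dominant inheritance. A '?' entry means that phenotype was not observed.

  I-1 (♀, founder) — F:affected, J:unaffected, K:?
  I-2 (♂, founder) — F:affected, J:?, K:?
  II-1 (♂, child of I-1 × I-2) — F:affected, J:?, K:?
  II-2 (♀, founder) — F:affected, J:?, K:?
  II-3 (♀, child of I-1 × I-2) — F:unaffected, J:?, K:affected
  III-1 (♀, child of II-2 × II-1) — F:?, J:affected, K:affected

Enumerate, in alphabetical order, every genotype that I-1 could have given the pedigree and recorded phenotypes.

I-1 ∈ {Ff jj KK, Ff jj Kk, Ff jj kk}

F/I-1 aff ·: Ff
F/I-2 aff ·: Ff
F/II-1 aff I-1×I-2: Ff|FF
F/II-2 aff ·: Ff|FF
F/II-3 un I-1×I-2: ff
F/III-1 ? II-2×II-1: ff|Ff|FF
⇒ F over [I-1,I-2,II-1,II-2,II-3,III-1]: 8 consistent
J/I-1 un ·: jj
J/I-2 ? ·: jj|Jj|JJ
J/II-1 ? I-1×I-2: jj|Jj
J/II-2 ? ·: jj|Jj|JJ
J/II-3 ? I-1×I-2: jj|Jj
J/III-1 aff II-2×II-1: Jj|JJ
⇒ J over [I-1,I-2,II-1,II-2,II-3,III-1]: 21 consistent
K/I-1 ? ·: kk|Kk|KK
K/I-2 ? ·: kk|Kk|KK
K/II-1 ? I-1×I-2: kk|Kk|KK
K/II-2 ? ·: kk|Kk|KK
K/II-3 aff I-1×I-2: Kk|KK
K/III-1 aff II-2×II-1: Kk|KK
⇒ K over [I-1,I-2,II-1,II-2,II-3,III-1]: 86 consistent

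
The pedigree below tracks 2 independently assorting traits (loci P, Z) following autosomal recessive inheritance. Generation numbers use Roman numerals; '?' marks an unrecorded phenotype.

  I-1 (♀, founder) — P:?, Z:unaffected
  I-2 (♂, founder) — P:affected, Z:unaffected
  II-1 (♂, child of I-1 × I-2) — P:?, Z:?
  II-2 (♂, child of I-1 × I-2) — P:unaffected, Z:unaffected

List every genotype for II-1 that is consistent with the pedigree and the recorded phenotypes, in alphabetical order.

II-1 ∈ {Pp ZZ, Pp Zz, Pp zz, pp ZZ, pp Zz, pp zz}

P/I-1 ? ·: PP|Pp
P/I-2 aff ·: pp
P/II-1 ? I-1×I-2: Pp|pp
P/II-2 un I-1×I-2: Pp
⇒ P over [I-1,I-2,II-1,II-2]: 3 consistent
Z/I-1 un ·: ZZ|Zz
Z/I-2 un ·: ZZ|Zz
Z/II-1 ? I-1×I-2: ZZ|Zz|zz
Z/II-2 un I-1×I-2: ZZ|Zz
⇒ Z over [I-1,I-2,II-1,II-2]: 15 consistent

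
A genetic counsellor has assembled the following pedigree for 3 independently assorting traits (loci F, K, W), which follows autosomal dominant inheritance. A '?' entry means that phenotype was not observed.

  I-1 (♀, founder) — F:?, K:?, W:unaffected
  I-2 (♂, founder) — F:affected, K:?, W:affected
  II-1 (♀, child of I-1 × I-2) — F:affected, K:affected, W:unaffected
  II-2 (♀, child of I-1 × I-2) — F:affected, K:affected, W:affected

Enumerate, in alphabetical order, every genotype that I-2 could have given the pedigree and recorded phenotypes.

I-2 ∈ {FF KK Ww, FF Kk Ww, FF kk Ww, Ff KK Ww, Ff Kk Ww, Ff kk Ww}

F/I-1 ? ·: ff|Ff|FF
F/I-2 aff ·: Ff|FF
F/II-1 aff I-1×I-2: Ff|FF
F/II-2 aff I-1×I-2: Ff|FF
⇒ F over [I-1,I-2,II-1,II-2]: 15 consistent
K/I-1 ? ·: kk|Kk|KK
K/I-2 ? ·: kk|Kk|KK
K/II-1 aff I-1×I-2: Kk|KK
K/II-2 aff I-1×I-2: Kk|KK
⇒ K over [I-1,I-2,II-1,II-2]: 17 consistent
W/I-1 un ·: ww
W/I-2 aff ·: Ww
W/II-1 un I-1×I-2: ww
W/II-2 aff I-1×I-2: Ww
⇒ W over [I-1,I-2,II-1,II-2]: 1 consistent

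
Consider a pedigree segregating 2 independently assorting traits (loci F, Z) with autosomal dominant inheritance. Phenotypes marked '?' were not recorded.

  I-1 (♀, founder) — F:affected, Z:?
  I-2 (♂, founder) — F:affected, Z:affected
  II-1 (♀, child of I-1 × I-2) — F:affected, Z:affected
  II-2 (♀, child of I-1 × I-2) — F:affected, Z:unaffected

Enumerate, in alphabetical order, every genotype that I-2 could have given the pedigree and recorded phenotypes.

F/I-1 aff ·: Ff|FF
F/I-2 aff ·: Ff|FF
F/II-1 aff I-1×I-2: Ff|FF
F/II-2 aff I-1×I-2: Ff|FF
⇒ F over [I-1,I-2,II-1,II-2]: 13 consistent
Z/I-1 ? ·: zz|Zz
Z/I-2 aff ·: Zz
Z/II-1 aff I-1×I-2: Zz|ZZ
Z/II-2 un I-1×I-2: zz
⇒ Z over [I-1,I-2,II-1,II-2]: 3 consistent

I-2 ∈ {FF Zz, Ff Zz}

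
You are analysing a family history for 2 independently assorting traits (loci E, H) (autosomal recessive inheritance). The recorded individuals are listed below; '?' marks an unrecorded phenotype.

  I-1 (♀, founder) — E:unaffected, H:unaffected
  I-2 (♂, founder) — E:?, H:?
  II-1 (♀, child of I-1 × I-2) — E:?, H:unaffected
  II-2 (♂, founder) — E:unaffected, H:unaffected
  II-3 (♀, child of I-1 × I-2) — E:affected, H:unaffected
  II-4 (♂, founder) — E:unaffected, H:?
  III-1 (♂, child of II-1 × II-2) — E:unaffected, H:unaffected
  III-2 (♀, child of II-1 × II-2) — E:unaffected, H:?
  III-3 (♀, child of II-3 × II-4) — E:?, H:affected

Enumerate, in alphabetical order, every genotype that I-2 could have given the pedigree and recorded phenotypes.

E/I-1 un ·: Ee
E/I-2 ? ·: Ee|ee
E/II-1 ? I-1×I-2: EE|Ee|ee
E/II-2 un ·: EE|Ee
E/II-3 aff I-1×I-2: ee
E/II-4 un ·: EE|Ee
E/III-1 un II-1×II-2: EE|Ee
E/III-2 un II-1×II-2: EE|Ee
E/III-3 ? II-3×II-4: Ee|ee
⇒ E over [I-1,I-2,II-1,II-2,II-3,II-4,III-1,III-2,III-3]: 75 consistent
H/I-1 un ·: HH|Hh
H/I-2 ? ·: HH|Hh|hh
H/II-1 un I-1×I-2: HH|Hh
H/II-2 un ·: HH|Hh
H/II-3 un I-1×I-2: Hh
H/II-4 ? ·: Hh|hh
H/III-1 un II-1×II-2: HH|Hh
H/III-2 ? II-1×II-2: HH|Hh|hh
H/III-3 aff II-3×II-4: hh
⇒ H over [I-1,I-2,II-1,II-2,II-3,II-4,III-1,III-2,III-3]: 130 consistent

I-2 ∈ {Ee HH, Ee Hh, Ee hh, ee HH, ee Hh, ee hh}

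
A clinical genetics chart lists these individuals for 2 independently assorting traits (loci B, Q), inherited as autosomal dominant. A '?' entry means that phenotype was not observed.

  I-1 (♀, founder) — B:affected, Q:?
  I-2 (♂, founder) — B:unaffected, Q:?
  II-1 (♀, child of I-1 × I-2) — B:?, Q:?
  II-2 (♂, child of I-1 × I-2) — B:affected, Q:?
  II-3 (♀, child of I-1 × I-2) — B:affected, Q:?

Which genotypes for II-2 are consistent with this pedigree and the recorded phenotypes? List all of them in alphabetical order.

II-2 ∈ {Bb QQ, Bb Qq, Bb qq}

B/I-1 aff ·: Bb|BB
B/I-2 un ·: bb
B/II-1 ? I-1×I-2: bb|Bb
B/II-2 aff I-1×I-2: Bb
B/II-3 aff I-1×I-2: Bb
⇒ B over [I-1,I-2,II-1,II-2,II-3]: 3 consistent
Q/I-1 ? ·: qq|Qq|QQ
Q/I-2 ? ·: qq|Qq|QQ
Q/II-1 ? I-1×I-2: qq|Qq|QQ
Q/II-2 ? I-1×I-2: qq|Qq|QQ
Q/II-3 ? I-1×I-2: qq|Qq|QQ
⇒ Q over [I-1,I-2,II-1,II-2,II-3]: 63 consistent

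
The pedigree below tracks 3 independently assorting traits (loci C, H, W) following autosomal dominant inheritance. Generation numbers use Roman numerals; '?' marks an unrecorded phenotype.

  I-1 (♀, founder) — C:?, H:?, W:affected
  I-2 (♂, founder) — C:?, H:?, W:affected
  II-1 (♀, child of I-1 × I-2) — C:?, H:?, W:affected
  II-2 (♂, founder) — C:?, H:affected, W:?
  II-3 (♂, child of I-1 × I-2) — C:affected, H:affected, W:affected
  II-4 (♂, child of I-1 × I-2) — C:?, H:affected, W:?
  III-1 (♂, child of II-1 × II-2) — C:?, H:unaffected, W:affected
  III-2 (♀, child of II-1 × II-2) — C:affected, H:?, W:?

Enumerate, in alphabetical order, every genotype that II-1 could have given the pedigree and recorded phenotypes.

C/I-1 ? ·: cc|Cc|CC
C/I-2 ? ·: cc|Cc|CC
C/II-1 ? I-1×I-2: cc|Cc|CC
C/II-2 ? ·: cc|Cc|CC
C/II-3 aff I-1×I-2: Cc|CC
C/II-4 ? I-1×I-2: cc|Cc|CC
C/III-1 ? II-1×II-2: cc|Cc|CC
C/III-2 aff II-1×II-2: Cc|CC
⇒ C over [I-1,I-2,II-1,II-2,II-3,II-4,III-1,III-2]: 360 consistent
H/I-1 ? ·: hh|Hh|HH
H/I-2 ? ·: hh|Hh|HH
H/II-1 ? I-1×I-2: hh|Hh
H/II-2 aff ·: Hh
H/II-3 aff I-1×I-2: Hh|HH
H/II-4 aff I-1×I-2: Hh|HH
H/III-1 un II-1×II-2: hh
H/III-2 ? II-1×II-2: hh|Hh|HH
⇒ H over [I-1,I-2,II-1,II-2,II-3,II-4,III-1,III-2]: 60 consistent
W/I-1 aff ·: Ww|WW
W/I-2 aff ·: Ww|WW
W/II-1 aff I-1×I-2: Ww|WW
W/II-2 ? ·: ww|Ww|WW
W/II-3 aff I-1×I-2: Ww|WW
W/II-4 ? I-1×I-2: ww|Ww|WW
W/III-1 aff II-1×II-2: Ww|WW
W/III-2 ? II-1×II-2: ww|Ww|WW
⇒ W over [I-1,I-2,II-1,II-2,II-3,II-4,III-1,III-2]: 258 consistent

II-1 ∈ {CC Hh WW, CC Hh Ww, CC hh WW, CC hh Ww, Cc Hh WW, Cc Hh Ww, Cc hh WW, Cc hh Ww, cc Hh WW, cc Hh Ww, cc hh WW, cc hh Ww}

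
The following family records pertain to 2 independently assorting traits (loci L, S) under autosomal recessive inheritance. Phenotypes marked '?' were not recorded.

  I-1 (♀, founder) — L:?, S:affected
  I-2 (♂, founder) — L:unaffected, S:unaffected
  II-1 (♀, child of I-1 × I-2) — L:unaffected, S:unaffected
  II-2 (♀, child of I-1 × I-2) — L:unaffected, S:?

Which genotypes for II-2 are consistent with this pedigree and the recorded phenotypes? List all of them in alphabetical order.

II-2 ∈ {LL Ss, LL ss, Ll Ss, Ll ss}

L/I-1 ? ·: LL|Ll|ll
L/I-2 un ·: LL|Ll
L/II-1 un I-1×I-2: LL|Ll
L/II-2 un I-1×I-2: LL|Ll
⇒ L over [I-1,I-2,II-1,II-2]: 15 consistent
S/I-1 aff ·: ss
S/I-2 un ·: SS|Ss
S/II-1 un I-1×I-2: Ss
S/II-2 ? I-1×I-2: Ss|ss
⇒ S over [I-1,I-2,II-1,II-2]: 3 consistent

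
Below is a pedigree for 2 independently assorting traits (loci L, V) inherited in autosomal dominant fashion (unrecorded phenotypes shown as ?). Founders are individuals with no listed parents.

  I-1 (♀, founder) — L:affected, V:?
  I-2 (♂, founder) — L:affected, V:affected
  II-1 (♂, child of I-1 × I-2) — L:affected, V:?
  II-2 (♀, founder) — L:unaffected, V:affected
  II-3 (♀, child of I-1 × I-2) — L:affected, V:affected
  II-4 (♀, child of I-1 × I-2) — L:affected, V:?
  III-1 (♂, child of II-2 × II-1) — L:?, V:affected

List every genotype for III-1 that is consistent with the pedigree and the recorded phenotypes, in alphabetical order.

III-1 ∈ {Ll VV, Ll Vv, ll VV, ll Vv}

L/I-1 aff ·: Ll|LL
L/I-2 aff ·: Ll|LL
L/II-1 aff I-1×I-2: Ll|LL
L/II-2 un ·: ll
L/II-3 aff I-1×I-2: Ll|LL
L/II-4 aff I-1×I-2: Ll|LL
L/III-1 ? II-2×II-1: ll|Ll
⇒ L over [I-1,I-2,II-1,II-2,II-3,II-4,III-1]: 37 consistent
V/I-1 ? ·: vv|Vv|VV
V/I-2 aff ·: Vv|VV
V/II-1 ? I-1×I-2: vv|Vv|VV
V/II-2 aff ·: Vv|VV
V/II-3 aff I-1×I-2: Vv|VV
V/II-4 ? I-1×I-2: vv|Vv|VV
V/III-1 aff II-2×II-1: Vv|VV
⇒ V over [I-1,I-2,II-1,II-2,II-3,II-4,III-1]: 129 consistent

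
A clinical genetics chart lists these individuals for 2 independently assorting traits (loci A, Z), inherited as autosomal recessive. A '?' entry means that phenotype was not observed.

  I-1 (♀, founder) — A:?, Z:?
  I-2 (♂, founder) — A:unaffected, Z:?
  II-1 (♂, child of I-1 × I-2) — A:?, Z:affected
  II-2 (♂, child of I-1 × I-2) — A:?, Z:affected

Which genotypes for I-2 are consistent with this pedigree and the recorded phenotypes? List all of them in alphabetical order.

A/I-1 ? ·: AA|Aa|aa
A/I-2 un ·: AA|Aa
A/II-1 ? I-1×I-2: AA|Aa|aa
A/II-2 ? I-1×I-2: AA|Aa|aa
⇒ A over [I-1,I-2,II-1,II-2]: 23 consistent
Z/I-1 ? ·: Zz|zz
Z/I-2 ? ·: Zz|zz
Z/II-1 aff I-1×I-2: zz
Z/II-2 aff I-1×I-2: zz
⇒ Z over [I-1,I-2,II-1,II-2]: 4 consistent

I-2 ∈ {AA Zz, AA zz, Aa Zz, Aa zz}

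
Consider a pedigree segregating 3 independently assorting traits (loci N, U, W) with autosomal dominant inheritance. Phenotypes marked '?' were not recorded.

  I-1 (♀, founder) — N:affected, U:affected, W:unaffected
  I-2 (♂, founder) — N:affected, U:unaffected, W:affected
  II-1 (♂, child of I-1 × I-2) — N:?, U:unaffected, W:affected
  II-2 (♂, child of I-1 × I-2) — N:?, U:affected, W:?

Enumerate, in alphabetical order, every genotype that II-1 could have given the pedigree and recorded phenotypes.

N/I-1 aff ·: Nn|NN
N/I-2 aff ·: Nn|NN
N/II-1 ? I-1×I-2: nn|Nn|NN
N/II-2 ? I-1×I-2: nn|Nn|NN
⇒ N over [I-1,I-2,II-1,II-2]: 18 consistent
U/I-1 aff ·: Uu
U/I-2 un ·: uu
U/II-1 un I-1×I-2: uu
U/II-2 aff I-1×I-2: Uu
⇒ U over [I-1,I-2,II-1,II-2]: 1 consistent
W/I-1 un ·: ww
W/I-2 aff ·: Ww|WW
W/II-1 aff I-1×I-2: Ww
W/II-2 ? I-1×I-2: ww|Ww
⇒ W over [I-1,I-2,II-1,II-2]: 3 consistent

II-1 ∈ {NN uu Ww, Nn uu Ww, nn uu Ww}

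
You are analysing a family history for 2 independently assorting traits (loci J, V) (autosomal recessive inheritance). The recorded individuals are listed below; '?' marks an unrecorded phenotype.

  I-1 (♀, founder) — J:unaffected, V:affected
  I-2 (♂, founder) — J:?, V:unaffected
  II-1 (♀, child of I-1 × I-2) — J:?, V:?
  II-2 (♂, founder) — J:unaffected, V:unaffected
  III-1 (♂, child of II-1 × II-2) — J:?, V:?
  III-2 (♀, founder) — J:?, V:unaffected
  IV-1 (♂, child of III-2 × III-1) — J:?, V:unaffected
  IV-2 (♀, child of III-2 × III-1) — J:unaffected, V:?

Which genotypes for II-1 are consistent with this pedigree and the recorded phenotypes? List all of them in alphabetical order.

II-1 ∈ {JJ Vv, JJ vv, Jj Vv, Jj vv, jj Vv, jj vv}

J/I-1 un ·: JJ|Jj
J/I-2 ? ·: JJ|Jj|jj
J/II-1 ? I-1×I-2: JJ|Jj|jj
J/II-2 un ·: JJ|Jj
J/III-1 ? II-1×II-2: JJ|Jj|jj
J/III-2 ? ·: JJ|Jj|jj
J/IV-1 ? III-2×III-1: JJ|Jj|jj
J/IV-2 un III-2×III-1: JJ|Jj
⇒ J over [I-1,I-2,II-1,II-2,III-1,III-2,IV-1,IV-2]: 345 consistent
V/I-1 aff ·: vv
V/I-2 un ·: VV|Vv
V/II-1 ? I-1×I-2: Vv|vv
V/II-2 un ·: VV|Vv
V/III-1 ? II-1×II-2: VV|Vv|vv
V/III-2 un ·: VV|Vv
V/IV-1 un III-2×III-1: VV|Vv
V/IV-2 ? III-2×III-1: VV|Vv|vv
⇒ V over [I-1,I-2,II-1,II-2,III-1,III-2,IV-1,IV-2]: 89 consistent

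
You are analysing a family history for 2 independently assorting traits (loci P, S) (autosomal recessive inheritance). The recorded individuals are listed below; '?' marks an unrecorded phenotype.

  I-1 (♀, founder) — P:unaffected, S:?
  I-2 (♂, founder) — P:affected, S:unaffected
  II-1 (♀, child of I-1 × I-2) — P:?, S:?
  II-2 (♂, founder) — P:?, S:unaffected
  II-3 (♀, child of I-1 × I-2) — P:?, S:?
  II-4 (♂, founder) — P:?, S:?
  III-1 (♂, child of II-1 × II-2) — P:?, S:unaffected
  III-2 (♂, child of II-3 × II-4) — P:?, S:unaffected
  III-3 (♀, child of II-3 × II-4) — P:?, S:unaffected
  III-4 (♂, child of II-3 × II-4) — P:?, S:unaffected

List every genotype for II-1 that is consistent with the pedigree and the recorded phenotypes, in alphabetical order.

II-1 ∈ {Pp SS, Pp Ss, Pp ss, pp SS, pp Ss, pp ss}

P/I-1 un ·: PP|Pp
P/I-2 aff ·: pp
P/II-1 ? I-1×I-2: Pp|pp
P/II-2 ? ·: PP|Pp|pp
P/II-3 ? I-1×I-2: Pp|pp
P/II-4 ? ·: PP|Pp|pp
P/III-1 ? II-1×II-2: PP|Pp|pp
P/III-2 ? II-3×II-4: PP|Pp|pp
P/III-3 ? II-3×II-4: PP|Pp|pp
P/III-4 ? II-3×II-4: PP|Pp|pp
⇒ P over [I-1,I-2,II-1,II-2,II-3,II-4,III-1,III-2,III-3,III-4]: 884 consistent
S/I-1 ? ·: SS|Ss|ss
S/I-2 un ·: SS|Ss
S/II-1 ? I-1×I-2: SS|Ss|ss
S/II-2 un ·: SS|Ss
S/II-3 ? I-1×I-2: SS|Ss|ss
S/II-4 ? ·: SS|Ss|ss
S/III-1 un II-1×II-2: SS|Ss
S/III-2 un II-3×II-4: SS|Ss
S/III-3 un II-3×II-4: SS|Ss
S/III-4 un II-3×II-4: SS|Ss
⇒ S over [I-1,I-2,II-1,II-2,II-3,II-4,III-1,III-2,III-3,III-4]: 851 consistent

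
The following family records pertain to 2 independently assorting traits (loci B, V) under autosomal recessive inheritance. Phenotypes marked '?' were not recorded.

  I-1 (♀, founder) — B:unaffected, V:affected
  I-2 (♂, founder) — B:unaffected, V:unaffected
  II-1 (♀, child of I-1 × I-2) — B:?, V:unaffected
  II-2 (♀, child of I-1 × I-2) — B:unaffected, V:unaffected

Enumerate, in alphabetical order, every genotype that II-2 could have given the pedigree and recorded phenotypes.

II-2 ∈ {BB Vv, Bb Vv}

B/I-1 un ·: BB|Bb
B/I-2 un ·: BB|Bb
B/II-1 ? I-1×I-2: BB|Bb|bb
B/II-2 un I-1×I-2: BB|Bb
⇒ B over [I-1,I-2,II-1,II-2]: 15 consistent
V/I-1 aff ·: vv
V/I-2 un ·: VV|Vv
V/II-1 un I-1×I-2: Vv
V/II-2 un I-1×I-2: Vv
⇒ V over [I-1,I-2,II-1,II-2]: 2 consistent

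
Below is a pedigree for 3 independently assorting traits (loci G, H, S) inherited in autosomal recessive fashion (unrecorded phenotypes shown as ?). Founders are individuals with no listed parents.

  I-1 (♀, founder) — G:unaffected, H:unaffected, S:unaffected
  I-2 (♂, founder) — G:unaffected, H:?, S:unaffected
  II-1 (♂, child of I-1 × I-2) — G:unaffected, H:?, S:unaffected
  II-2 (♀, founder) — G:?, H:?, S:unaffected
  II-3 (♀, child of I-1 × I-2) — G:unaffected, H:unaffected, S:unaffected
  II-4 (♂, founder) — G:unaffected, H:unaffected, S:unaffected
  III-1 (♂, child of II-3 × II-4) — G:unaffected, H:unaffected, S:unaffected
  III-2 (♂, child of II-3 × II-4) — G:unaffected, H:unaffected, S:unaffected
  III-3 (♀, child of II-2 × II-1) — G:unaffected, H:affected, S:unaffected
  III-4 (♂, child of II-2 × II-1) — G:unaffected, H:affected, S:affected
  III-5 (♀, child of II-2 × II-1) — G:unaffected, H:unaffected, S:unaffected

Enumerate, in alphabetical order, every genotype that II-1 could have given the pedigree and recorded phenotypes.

G/I-1 un ·: GG|Gg
G/I-2 un ·: GG|Gg
G/II-1 un I-1×I-2: GG|Gg
G/II-2 ? ·: GG|Gg|gg
G/II-3 un I-1×I-2: GG|Gg
G/II-4 un ·: GG|Gg
G/III-1 un II-3×II-4: GG|Gg
G/III-2 un II-3×II-4: GG|Gg
G/III-3 un II-2×II-1: GG|Gg
G/III-4 un II-2×II-1: GG|Gg
G/III-5 un II-2×II-1: GG|Gg
⇒ G over [I-1,I-2,II-1,II-2,II-3,II-4,III-1,III-2,III-3,III-4,III-5]: 1103 consistent
H/I-1 un ·: HH|Hh
H/I-2 ? ·: HH|Hh|hh
H/II-1 ? I-1×I-2: Hh|hh
H/II-2 ? ·: Hh|hh
H/II-3 un I-1×I-2: HH|Hh
H/II-4 un ·: HH|Hh
H/III-1 un II-3×II-4: HH|Hh
H/III-2 un II-3×II-4: HH|Hh
H/III-3 aff II-2×II-1: hh
H/III-4 aff II-2×II-1: hh
H/III-5 un II-2×II-1: HH|Hh
⇒ H over [I-1,I-2,II-1,II-2,II-3,II-4,III-1,III-2,III-3,III-4,III-5]: 186 consistent
S/I-1 un ·: SS|Ss
S/I-2 un ·: SS|Ss
S/II-1 un I-1×I-2: Ss
S/II-2 un ·: Ss
S/II-3 un I-1×I-2: SS|Ss
S/II-4 un ·: SS|Ss
S/III-1 un II-3×II-4: SS|Ss
S/III-2 un II-3×II-4: SS|Ss
S/III-3 un II-2×II-1: SS|Ss
S/III-4 aff II-2×II-1: ss
S/III-5 un II-2×II-1: SS|Ss
⇒ S over [I-1,I-2,II-1,II-2,II-3,II-4,III-1,III-2,III-3,III-4,III-5]: 156 consistent

II-1 ∈ {GG Hh Ss, GG hh Ss, Gg Hh Ss, Gg hh Ss}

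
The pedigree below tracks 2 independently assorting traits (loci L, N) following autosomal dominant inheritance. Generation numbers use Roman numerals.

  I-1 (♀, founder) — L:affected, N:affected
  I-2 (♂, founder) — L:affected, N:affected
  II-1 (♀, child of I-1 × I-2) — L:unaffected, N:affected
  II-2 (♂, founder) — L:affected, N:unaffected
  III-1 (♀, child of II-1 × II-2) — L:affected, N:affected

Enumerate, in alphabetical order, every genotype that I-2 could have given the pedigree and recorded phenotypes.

L/I-1 aff ·: Ll
L/I-2 aff ·: Ll
L/II-1 un I-1×I-2: ll
L/II-2 aff ·: Ll|LL
L/III-1 aff II-1×II-2: Ll
⇒ L over [I-1,I-2,II-1,II-2,III-1]: 2 consistent
N/I-1 aff ·: Nn|NN
N/I-2 aff ·: Nn|NN
N/II-1 aff I-1×I-2: Nn|NN
N/II-2 un ·: nn
N/III-1 aff II-1×II-2: Nn
⇒ N over [I-1,I-2,II-1,II-2,III-1]: 7 consistent

I-2 ∈ {Ll NN, Ll Nn}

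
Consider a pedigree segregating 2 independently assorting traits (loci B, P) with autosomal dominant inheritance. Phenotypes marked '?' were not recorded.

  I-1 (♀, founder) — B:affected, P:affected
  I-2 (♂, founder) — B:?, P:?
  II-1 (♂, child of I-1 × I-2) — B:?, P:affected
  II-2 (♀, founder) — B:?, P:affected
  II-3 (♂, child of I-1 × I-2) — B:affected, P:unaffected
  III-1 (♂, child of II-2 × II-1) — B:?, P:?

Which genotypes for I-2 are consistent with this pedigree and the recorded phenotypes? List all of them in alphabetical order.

I-2 ∈ {BB Pp, BB pp, Bb Pp, Bb pp, bb Pp, bb pp}

B/I-1 aff ·: Bb|BB
B/I-2 ? ·: bb|Bb|BB
B/II-1 ? I-1×I-2: bb|Bb|BB
B/II-2 ? ·: bb|Bb|BB
B/II-3 aff I-1×I-2: Bb|BB
B/III-1 ? II-2×II-1: bb|Bb|BB
⇒ B over [I-1,I-2,II-1,II-2,II-3,III-1]: 96 consistent
P/I-1 aff ·: Pp
P/I-2 ? ·: pp|Pp
P/II-1 aff I-1×I-2: Pp|PP
P/II-2 aff ·: Pp|PP
P/II-3 un I-1×I-2: pp
P/III-1 ? II-2×II-1: pp|Pp|PP
⇒ P over [I-1,I-2,II-1,II-2,II-3,III-1]: 13 consistent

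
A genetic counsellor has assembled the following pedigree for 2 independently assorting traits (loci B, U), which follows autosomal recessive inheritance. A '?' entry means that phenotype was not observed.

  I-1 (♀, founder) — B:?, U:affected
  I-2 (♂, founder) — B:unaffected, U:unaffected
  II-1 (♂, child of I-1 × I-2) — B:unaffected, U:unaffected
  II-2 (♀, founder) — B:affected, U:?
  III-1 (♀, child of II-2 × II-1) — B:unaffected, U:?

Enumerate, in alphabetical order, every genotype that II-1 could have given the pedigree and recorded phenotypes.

II-1 ∈ {BB Uu, Bb Uu}

B/I-1 ? ·: BB|Bb|bb
B/I-2 un ·: BB|Bb
B/II-1 un I-1×I-2: BB|Bb
B/II-2 aff ·: bb
B/III-1 un II-2×II-1: Bb
⇒ B over [I-1,I-2,II-1,II-2,III-1]: 9 consistent
U/I-1 aff ·: uu
U/I-2 un ·: UU|Uu
U/II-1 un I-1×I-2: Uu
U/II-2 ? ·: UU|Uu|uu
U/III-1 ? II-2×II-1: UU|Uu|uu
⇒ U over [I-1,I-2,II-1,II-2,III-1]: 14 consistent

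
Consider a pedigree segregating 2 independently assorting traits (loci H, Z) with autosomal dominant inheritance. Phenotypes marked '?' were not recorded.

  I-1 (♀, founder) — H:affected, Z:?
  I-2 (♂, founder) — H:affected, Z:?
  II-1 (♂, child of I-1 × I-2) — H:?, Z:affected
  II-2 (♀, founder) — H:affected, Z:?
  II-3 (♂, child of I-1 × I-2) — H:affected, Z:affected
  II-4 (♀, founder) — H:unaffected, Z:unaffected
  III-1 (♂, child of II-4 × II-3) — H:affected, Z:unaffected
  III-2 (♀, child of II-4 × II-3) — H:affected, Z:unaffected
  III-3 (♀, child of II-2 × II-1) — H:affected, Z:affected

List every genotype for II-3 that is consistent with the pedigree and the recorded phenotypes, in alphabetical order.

H/I-1 aff ·: Hh|HH
H/I-2 aff ·: Hh|HH
H/II-1 ? I-1×I-2: hh|Hh|HH
H/II-2 aff ·: Hh|HH
H/II-3 aff I-1×I-2: Hh|HH
H/II-4 un ·: hh
H/III-1 aff II-4×II-3: Hh
H/III-2 aff II-4×II-3: Hh
H/III-3 aff II-2×II-1: Hh|HH
⇒ H over [I-1,I-2,II-1,II-2,II-3,II-4,III-1,III-2,III-3]: 49 consistent
Z/I-1 ? ·: zz|Zz|ZZ
Z/I-2 ? ·: zz|Zz|ZZ
Z/II-1 aff I-1×I-2: Zz|ZZ
Z/II-2 ? ·: zz|Zz|ZZ
Z/II-3 aff I-1×I-2: Zz
Z/II-4 un ·: zz
Z/III-1 un II-4×II-3: zz
Z/III-2 un II-4×II-3: zz
Z/III-3 aff II-2×II-1: Zz|ZZ
⇒ Z over [I-1,I-2,II-1,II-2,II-3,II-4,III-1,III-2,III-3]: 47 consistent

II-3 ∈ {HH Zz, Hh Zz}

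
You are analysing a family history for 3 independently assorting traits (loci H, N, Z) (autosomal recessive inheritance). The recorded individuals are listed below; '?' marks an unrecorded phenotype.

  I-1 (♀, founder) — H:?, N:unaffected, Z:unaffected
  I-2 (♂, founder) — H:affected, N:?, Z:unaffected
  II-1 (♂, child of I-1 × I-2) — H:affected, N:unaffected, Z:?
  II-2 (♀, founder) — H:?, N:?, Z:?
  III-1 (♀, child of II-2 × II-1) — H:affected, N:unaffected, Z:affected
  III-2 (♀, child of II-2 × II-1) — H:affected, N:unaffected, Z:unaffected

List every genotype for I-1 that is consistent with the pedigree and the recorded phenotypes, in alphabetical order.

I-1 ∈ {Hh NN ZZ, Hh NN Zz, Hh Nn ZZ, Hh Nn Zz, hh NN ZZ, hh NN Zz, hh Nn ZZ, hh Nn Zz}

H/I-1 ? ·: Hh|hh
H/I-2 aff ·: hh
H/II-1 aff I-1×I-2: hh
H/II-2 ? ·: Hh|hh
H/III-1 aff II-2×II-1: hh
H/III-2 aff II-2×II-1: hh
⇒ H over [I-1,I-2,II-1,II-2,III-1,III-2]: 4 consistent
N/I-1 un ·: NN|Nn
N/I-2 ? ·: NN|Nn|nn
N/II-1 un I-1×I-2: NN|Nn
N/II-2 ? ·: NN|Nn|nn
N/III-1 un II-2×II-1: NN|Nn
N/III-2 un II-2×II-1: NN|Nn
⇒ N over [I-1,I-2,II-1,II-2,III-1,III-2]: 69 consistent
Z/I-1 un ·: ZZ|Zz
Z/I-2 un ·: ZZ|Zz
Z/II-1 ? I-1×I-2: Zz|zz
Z/II-2 ? ·: Zz|zz
Z/III-1 aff II-2×II-1: zz
Z/III-2 un II-2×II-1: ZZ|Zz
⇒ Z over [I-1,I-2,II-1,II-2,III-1,III-2]: 10 consistent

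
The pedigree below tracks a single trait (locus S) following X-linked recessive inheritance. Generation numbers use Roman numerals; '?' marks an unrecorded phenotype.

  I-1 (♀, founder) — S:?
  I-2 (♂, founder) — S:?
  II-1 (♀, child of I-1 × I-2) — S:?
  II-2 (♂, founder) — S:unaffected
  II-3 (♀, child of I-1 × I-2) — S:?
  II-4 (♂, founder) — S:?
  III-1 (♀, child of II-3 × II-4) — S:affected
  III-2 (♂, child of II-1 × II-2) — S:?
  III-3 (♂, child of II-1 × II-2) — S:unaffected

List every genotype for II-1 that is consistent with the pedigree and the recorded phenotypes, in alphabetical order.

S/I-1 ? ·: X^SX^S|X^SX^s|X^sX^s
S/I-2 ? ·: X^SY|X^sY
S/II-1 ? I-1×I-2: X^SX^S|X^SX^s
S/II-2 un ·: X^SY
S/II-3 ? I-1×I-2: X^SX^s|X^sX^s
S/II-4 ? ·: X^sY
S/III-1 aff II-3×II-4: X^sX^s
S/III-2 ? II-1×II-2: X^SY|X^sY
S/III-3 un II-1×II-2: X^SY
⇒ S over [I-1,I-2,II-1,II-2,II-3,II-4,III-1,III-2,III-3]: 11 consistent

II-1 ∈ {X^SX^S, X^SX^s}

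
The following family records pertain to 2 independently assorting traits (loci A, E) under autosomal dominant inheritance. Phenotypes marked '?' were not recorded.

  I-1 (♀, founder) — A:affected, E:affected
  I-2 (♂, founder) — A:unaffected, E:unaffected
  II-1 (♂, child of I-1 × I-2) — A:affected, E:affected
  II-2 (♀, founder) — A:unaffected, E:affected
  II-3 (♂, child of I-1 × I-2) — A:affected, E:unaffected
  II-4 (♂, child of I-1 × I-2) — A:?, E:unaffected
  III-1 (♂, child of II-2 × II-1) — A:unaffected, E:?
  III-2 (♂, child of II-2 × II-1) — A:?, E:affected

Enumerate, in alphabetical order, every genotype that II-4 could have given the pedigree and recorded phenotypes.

A/I-1 aff ·: Aa|AA
A/I-2 un ·: aa
A/II-1 aff I-1×I-2: Aa
A/II-2 un ·: aa
A/II-3 aff I-1×I-2: Aa
A/II-4 ? I-1×I-2: aa|Aa
A/III-1 un II-2×II-1: aa
A/III-2 ? II-2×II-1: aa|Aa
⇒ A over [I-1,I-2,II-1,II-2,II-3,II-4,III-1,III-2]: 6 consistent
E/I-1 aff ·: Ee
E/I-2 un ·: ee
E/II-1 aff I-1×I-2: Ee
E/II-2 aff ·: Ee|EE
E/II-3 un I-1×I-2: ee
E/II-4 un I-1×I-2: ee
E/III-1 ? II-2×II-1: ee|Ee|EE
E/III-2 aff II-2×II-1: Ee|EE
⇒ E over [I-1,I-2,II-1,II-2,II-3,II-4,III-1,III-2]: 10 consistent

II-4 ∈ {Aa ee, aa ee}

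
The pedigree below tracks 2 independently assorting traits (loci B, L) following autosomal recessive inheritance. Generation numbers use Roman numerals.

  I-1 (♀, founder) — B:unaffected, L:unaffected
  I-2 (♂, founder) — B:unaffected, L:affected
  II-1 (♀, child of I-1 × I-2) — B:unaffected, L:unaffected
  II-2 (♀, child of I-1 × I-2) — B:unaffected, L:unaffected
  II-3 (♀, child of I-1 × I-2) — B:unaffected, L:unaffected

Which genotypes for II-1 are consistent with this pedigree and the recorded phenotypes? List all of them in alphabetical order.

B/I-1 un ·: BB|Bb
B/I-2 un ·: BB|Bb
B/II-1 un I-1×I-2: BB|Bb
B/II-2 un I-1×I-2: BB|Bb
B/II-3 un I-1×I-2: BB|Bb
⇒ B over [I-1,I-2,II-1,II-2,II-3]: 25 consistent
L/I-1 un ·: LL|Ll
L/I-2 aff ·: ll
L/II-1 un I-1×I-2: Ll
L/II-2 un I-1×I-2: Ll
L/II-3 un I-1×I-2: Ll
⇒ L over [I-1,I-2,II-1,II-2,II-3]: 2 consistent

II-1 ∈ {BB Ll, Bb Ll}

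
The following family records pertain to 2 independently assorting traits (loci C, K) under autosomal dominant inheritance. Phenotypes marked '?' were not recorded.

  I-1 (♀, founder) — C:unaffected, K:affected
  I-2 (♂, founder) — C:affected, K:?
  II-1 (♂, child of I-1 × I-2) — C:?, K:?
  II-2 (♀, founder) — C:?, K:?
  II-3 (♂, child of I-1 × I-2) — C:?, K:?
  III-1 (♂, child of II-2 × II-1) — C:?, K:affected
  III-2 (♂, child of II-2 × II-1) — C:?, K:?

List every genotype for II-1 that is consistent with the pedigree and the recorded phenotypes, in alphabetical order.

C/I-1 un ·: cc
C/I-2 aff ·: Cc|CC
C/II-1 ? I-1×I-2: cc|Cc
C/II-2 ? ·: cc|Cc|CC
C/II-3 ? I-1×I-2: cc|Cc
C/III-1 ? II-2×II-1: cc|Cc|CC
C/III-2 ? II-2×II-1: cc|Cc|CC
⇒ C over [I-1,I-2,II-1,II-2,II-3,III-1,III-2]: 63 consistent
K/I-1 aff ·: Kk|KK
K/I-2 ? ·: kk|Kk|KK
K/II-1 ? I-1×I-2: kk|Kk|KK
K/II-2 ? ·: kk|Kk|KK
K/II-3 ? I-1×I-2: kk|Kk|KK
K/III-1 aff II-2×II-1: Kk|KK
K/III-2 ? II-2×II-1: kk|Kk|KK
⇒ K over [I-1,I-2,II-1,II-2,II-3,III-1,III-2]: 183 consistent

II-1 ∈ {Cc KK, Cc Kk, Cc kk, cc KK, cc Kk, cc kk}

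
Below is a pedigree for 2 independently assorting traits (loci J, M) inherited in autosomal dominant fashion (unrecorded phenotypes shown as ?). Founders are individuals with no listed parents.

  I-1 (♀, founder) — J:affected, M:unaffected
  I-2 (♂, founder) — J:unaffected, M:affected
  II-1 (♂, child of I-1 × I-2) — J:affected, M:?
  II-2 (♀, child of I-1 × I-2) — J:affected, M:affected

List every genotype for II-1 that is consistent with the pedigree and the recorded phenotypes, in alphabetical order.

J/I-1 aff ·: Jj|JJ
J/I-2 un ·: jj
J/II-1 aff I-1×I-2: Jj
J/II-2 aff I-1×I-2: Jj
⇒ J over [I-1,I-2,II-1,II-2]: 2 consistent
M/I-1 un ·: mm
M/I-2 aff ·: Mm|MM
M/II-1 ? I-1×I-2: mm|Mm
M/II-2 aff I-1×I-2: Mm
⇒ M over [I-1,I-2,II-1,II-2]: 3 consistent

II-1 ∈ {Jj Mm, Jj mm}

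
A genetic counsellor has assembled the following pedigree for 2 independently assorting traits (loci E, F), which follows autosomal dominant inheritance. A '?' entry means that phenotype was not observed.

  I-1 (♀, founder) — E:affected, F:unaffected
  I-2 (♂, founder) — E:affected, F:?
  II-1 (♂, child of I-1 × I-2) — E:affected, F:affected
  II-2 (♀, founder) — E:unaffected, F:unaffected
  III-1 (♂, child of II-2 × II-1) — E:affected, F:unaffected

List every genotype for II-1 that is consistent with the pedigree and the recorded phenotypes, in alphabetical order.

II-1 ∈ {EE Ff, Ee Ff}

E/I-1 aff ·: Ee|EE
E/I-2 aff ·: Ee|EE
E/II-1 aff I-1×I-2: Ee|EE
E/II-2 un ·: ee
E/III-1 aff II-2×II-1: Ee
⇒ E over [I-1,I-2,II-1,II-2,III-1]: 7 consistent
F/I-1 un ·: ff
F/I-2 ? ·: Ff|FF
F/II-1 aff I-1×I-2: Ff
F/II-2 un ·: ff
F/III-1 un II-2×II-1: ff
⇒ F over [I-1,I-2,II-1,II-2,III-1]: 2 consistent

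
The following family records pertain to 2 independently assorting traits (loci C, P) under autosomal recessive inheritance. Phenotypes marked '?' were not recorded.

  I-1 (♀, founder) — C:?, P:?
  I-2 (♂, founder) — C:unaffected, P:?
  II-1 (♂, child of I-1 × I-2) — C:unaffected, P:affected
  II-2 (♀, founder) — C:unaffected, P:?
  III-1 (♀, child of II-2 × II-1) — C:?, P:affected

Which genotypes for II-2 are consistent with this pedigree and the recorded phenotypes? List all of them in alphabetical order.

C/I-1 ? ·: CC|Cc|cc
C/I-2 un ·: CC|Cc
C/II-1 un I-1×I-2: CC|Cc
C/II-2 un ·: CC|Cc
C/III-1 ? II-2×II-1: CC|Cc|cc
⇒ C over [I-1,I-2,II-1,II-2,III-1]: 37 consistent
P/I-1 ? ·: Pp|pp
P/I-2 ? ·: Pp|pp
P/II-1 aff I-1×I-2: pp
P/II-2 ? ·: Pp|pp
P/III-1 aff II-2×II-1: pp
⇒ P over [I-1,I-2,II-1,II-2,III-1]: 8 consistent

II-2 ∈ {CC Pp, CC pp, Cc Pp, Cc pp}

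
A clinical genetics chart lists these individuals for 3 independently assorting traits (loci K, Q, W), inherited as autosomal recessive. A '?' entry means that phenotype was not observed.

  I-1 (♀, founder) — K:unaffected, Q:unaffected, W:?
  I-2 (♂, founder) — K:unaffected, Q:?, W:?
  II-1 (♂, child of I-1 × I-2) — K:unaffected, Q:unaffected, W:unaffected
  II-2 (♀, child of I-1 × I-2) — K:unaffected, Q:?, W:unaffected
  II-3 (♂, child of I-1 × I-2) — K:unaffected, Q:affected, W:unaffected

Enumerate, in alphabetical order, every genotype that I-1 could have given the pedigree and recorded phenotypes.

I-1 ∈ {KK Qq WW, KK Qq Ww, KK Qq ww, Kk Qq WW, Kk Qq Ww, Kk Qq ww}

K/I-1 un ·: KK|Kk
K/I-2 un ·: KK|Kk
K/II-1 un I-1×I-2: KK|Kk
K/II-2 un I-1×I-2: KK|Kk
K/II-3 un I-1×I-2: KK|Kk
⇒ K over [I-1,I-2,II-1,II-2,II-3]: 25 consistent
Q/I-1 un ·: Qq
Q/I-2 ? ·: Qq|qq
Q/II-1 un I-1×I-2: QQ|Qq
Q/II-2 ? I-1×I-2: QQ|Qq|qq
Q/II-3 aff I-1×I-2: qq
⇒ Q over [I-1,I-2,II-1,II-2,II-3]: 8 consistent
W/I-1 ? ·: WW|Ww|ww
W/I-2 ? ·: WW|Ww|ww
W/II-1 un I-1×I-2: WW|Ww
W/II-2 un I-1×I-2: WW|Ww
W/II-3 un I-1×I-2: WW|Ww
⇒ W over [I-1,I-2,II-1,II-2,II-3]: 29 consistent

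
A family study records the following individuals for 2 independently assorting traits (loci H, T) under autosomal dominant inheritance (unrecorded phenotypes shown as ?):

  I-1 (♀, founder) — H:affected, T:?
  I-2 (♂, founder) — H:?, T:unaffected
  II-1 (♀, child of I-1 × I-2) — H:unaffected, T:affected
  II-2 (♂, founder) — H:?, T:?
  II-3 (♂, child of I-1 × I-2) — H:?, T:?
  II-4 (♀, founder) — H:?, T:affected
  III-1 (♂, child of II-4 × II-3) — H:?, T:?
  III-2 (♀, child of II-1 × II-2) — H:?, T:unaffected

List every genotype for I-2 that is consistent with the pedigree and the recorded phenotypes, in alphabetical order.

H/I-1 aff ·: Hh
H/I-2 ? ·: hh|Hh
H/II-1 un I-1×I-2: hh
H/II-2 ? ·: hh|Hh|HH
H/II-3 ? I-1×I-2: hh|Hh|HH
H/II-4 ? ·: hh|Hh|HH
H/III-1 ? II-4×II-3: hh|Hh|HH
H/III-2 ? II-1×II-2: hh|Hh
⇒ H over [I-1,I-2,II-1,II-2,II-3,II-4,III-1,III-2]: 104 consistent
T/I-1 ? ·: Tt|TT
T/I-2 un ·: tt
T/II-1 aff I-1×I-2: Tt
T/II-2 ? ·: tt|Tt
T/II-3 ? I-1×I-2: tt|Tt
T/II-4 aff ·: Tt|TT
T/III-1 ? II-4×II-3: tt|Tt|TT
T/III-2 un II-1×II-2: tt
⇒ T over [I-1,I-2,II-1,II-2,II-3,II-4,III-1,III-2]: 26 consistent

I-2 ∈ {Hh tt, hh tt}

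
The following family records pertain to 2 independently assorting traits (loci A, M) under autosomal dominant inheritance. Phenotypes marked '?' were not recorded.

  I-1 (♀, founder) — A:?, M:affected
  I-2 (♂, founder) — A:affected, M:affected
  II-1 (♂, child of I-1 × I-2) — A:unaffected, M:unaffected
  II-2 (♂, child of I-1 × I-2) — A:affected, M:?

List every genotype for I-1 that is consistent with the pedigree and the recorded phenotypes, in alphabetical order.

I-1 ∈ {Aa Mm, aa Mm}

A/I-1 ? ·: aa|Aa
A/I-2 aff ·: Aa
A/II-1 un I-1×I-2: aa
A/II-2 aff I-1×I-2: Aa|AA
⇒ A over [I-1,I-2,II-1,II-2]: 3 consistent
M/I-1 aff ·: Mm
M/I-2 aff ·: Mm
M/II-1 un I-1×I-2: mm
M/II-2 ? I-1×I-2: mm|Mm|MM
⇒ M over [I-1,I-2,II-1,II-2]: 3 consistent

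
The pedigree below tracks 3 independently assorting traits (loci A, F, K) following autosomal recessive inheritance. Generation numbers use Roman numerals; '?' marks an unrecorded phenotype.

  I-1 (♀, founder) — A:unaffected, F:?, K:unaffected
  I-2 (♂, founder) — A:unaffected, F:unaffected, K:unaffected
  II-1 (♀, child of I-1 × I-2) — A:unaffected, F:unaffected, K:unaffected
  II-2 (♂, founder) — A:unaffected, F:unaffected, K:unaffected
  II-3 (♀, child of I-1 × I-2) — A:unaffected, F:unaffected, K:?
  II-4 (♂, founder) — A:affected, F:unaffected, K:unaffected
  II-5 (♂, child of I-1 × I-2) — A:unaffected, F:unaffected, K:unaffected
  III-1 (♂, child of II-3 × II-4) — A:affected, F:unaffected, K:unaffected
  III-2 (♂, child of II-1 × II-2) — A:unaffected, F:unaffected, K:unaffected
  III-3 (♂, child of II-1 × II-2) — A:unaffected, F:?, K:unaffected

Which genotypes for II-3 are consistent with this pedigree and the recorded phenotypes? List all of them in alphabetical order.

A/I-1 un ·: AA|Aa
A/I-2 un ·: AA|Aa
A/II-1 un I-1×I-2: AA|Aa
A/II-2 un ·: AA|Aa
A/II-3 un I-1×I-2: Aa
A/II-4 aff ·: aa
A/II-5 un I-1×I-2: AA|Aa
A/III-1 aff II-3×II-4: aa
A/III-2 un II-1×II-2: AA|Aa
A/III-3 un II-1×II-2: AA|Aa
⇒ A over [I-1,I-2,II-1,II-2,II-3,II-4,II-5,III-1,III-2,III-3]: 78 consistent
F/I-1 ? ·: FF|Ff|ff
F/I-2 un ·: FF|Ff
F/II-1 un I-1×I-2: FF|Ff
F/II-2 un ·: FF|Ff
F/II-3 un I-1×I-2: FF|Ff
F/II-4 un ·: FF|Ff
F/II-5 un I-1×I-2: FF|Ff
F/III-1 un II-3×II-4: FF|Ff
F/III-2 un II-1×II-2: FF|Ff
F/III-3 ? II-1×II-2: FF|Ff|ff
⇒ F over [I-1,I-2,II-1,II-2,II-3,II-4,II-5,III-1,III-2,III-3]: 725 consistent
K/I-1 un ·: KK|Kk
K/I-2 un ·: KK|Kk
K/II-1 un I-1×I-2: KK|Kk
K/II-2 un ·: KK|Kk
K/II-3 ? I-1×I-2: KK|Kk|kk
K/II-4 un ·: KK|Kk
K/II-5 un I-1×I-2: KK|Kk
K/III-1 un II-3×II-4: KK|Kk
K/III-2 un II-1×II-2: KK|Kk
K/III-3 un II-1×II-2: KK|Kk
⇒ K over [I-1,I-2,II-1,II-2,II-3,II-4,II-5,III-1,III-2,III-3]: 613 consistent

II-3 ∈ {Aa FF KK, Aa FF Kk, Aa FF kk, Aa Ff KK, Aa Ff Kk, Aa Ff kk}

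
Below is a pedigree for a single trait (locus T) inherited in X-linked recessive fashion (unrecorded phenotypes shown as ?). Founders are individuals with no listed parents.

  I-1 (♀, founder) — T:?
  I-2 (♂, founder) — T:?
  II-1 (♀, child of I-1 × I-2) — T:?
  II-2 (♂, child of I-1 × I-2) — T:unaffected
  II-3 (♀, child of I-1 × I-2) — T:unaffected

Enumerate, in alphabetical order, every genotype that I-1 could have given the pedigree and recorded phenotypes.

I-1 ∈ {X^TX^T, X^TX^t}

T/I-1 ? ·: X^TX^T|X^TX^t
T/I-2 ? ·: X^TY|X^tY
T/II-1 ? I-1×I-2: X^TX^T|X^TX^t|X^tX^t
T/II-2 un I-1×I-2: X^TY
T/II-3 un I-1×I-2: X^TX^T|X^TX^t
⇒ T over [I-1,I-2,II-1,II-2,II-3]: 8 consistent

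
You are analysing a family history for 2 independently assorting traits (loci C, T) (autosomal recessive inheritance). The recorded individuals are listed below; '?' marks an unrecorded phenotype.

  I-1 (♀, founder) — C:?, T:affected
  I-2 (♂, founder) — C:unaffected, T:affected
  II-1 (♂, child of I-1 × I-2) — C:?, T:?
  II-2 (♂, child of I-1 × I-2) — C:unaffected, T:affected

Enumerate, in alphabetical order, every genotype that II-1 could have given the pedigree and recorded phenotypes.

II-1 ∈ {CC tt, Cc tt, cc tt}

C/I-1 ? ·: CC|Cc|cc
C/I-2 un ·: CC|Cc
C/II-1 ? I-1×I-2: CC|Cc|cc
C/II-2 un I-1×I-2: CC|Cc
⇒ C over [I-1,I-2,II-1,II-2]: 18 consistent
T/I-1 aff ·: tt
T/I-2 aff ·: tt
T/II-1 ? I-1×I-2: tt
T/II-2 aff I-1×I-2: tt
⇒ T over [I-1,I-2,II-1,II-2]: 1 consistent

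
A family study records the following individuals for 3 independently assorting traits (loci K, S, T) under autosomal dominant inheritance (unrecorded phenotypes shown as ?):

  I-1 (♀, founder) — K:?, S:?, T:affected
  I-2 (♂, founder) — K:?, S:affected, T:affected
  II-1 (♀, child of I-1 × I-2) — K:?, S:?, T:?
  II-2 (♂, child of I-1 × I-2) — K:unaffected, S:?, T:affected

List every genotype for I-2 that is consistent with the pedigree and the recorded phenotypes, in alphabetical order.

I-2 ∈ {Kk SS TT, Kk SS Tt, Kk Ss TT, Kk Ss Tt, kk SS TT, kk SS Tt, kk Ss TT, kk Ss Tt}

K/I-1 ? ·: kk|Kk
K/I-2 ? ·: kk|Kk
K/II-1 ? I-1×I-2: kk|Kk|KK
K/II-2 un I-1×I-2: kk
⇒ K over [I-1,I-2,II-1,II-2]: 8 consistent
S/I-1 ? ·: ss|Ss|SS
S/I-2 aff ·: Ss|SS
S/II-1 ? I-1×I-2: ss|Ss|SS
S/II-2 ? I-1×I-2: ss|Ss|SS
⇒ S over [I-1,I-2,II-1,II-2]: 23 consistent
T/I-1 aff ·: Tt|TT
T/I-2 aff ·: Tt|TT
T/II-1 ? I-1×I-2: tt|Tt|TT
T/II-2 aff I-1×I-2: Tt|TT
⇒ T over [I-1,I-2,II-1,II-2]: 15 consistent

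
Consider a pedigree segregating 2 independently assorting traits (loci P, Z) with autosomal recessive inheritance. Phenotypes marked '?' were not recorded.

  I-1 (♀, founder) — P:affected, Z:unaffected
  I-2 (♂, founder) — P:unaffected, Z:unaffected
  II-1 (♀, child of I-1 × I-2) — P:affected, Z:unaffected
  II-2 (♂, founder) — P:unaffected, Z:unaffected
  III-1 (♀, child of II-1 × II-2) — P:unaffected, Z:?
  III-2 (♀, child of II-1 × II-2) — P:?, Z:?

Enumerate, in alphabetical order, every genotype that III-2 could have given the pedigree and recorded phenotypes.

III-2 ∈ {Pp ZZ, Pp Zz, Pp zz, pp ZZ, pp Zz, pp zz}

P/I-1 aff ·: pp
P/I-2 un ·: Pp
P/II-1 aff I-1×I-2: pp
P/II-2 un ·: PP|Pp
P/III-1 un II-1×II-2: Pp
P/III-2 ? II-1×II-2: Pp|pp
⇒ P over [I-1,I-2,II-1,II-2,III-1,III-2]: 3 consistent
Z/I-1 un ·: ZZ|Zz
Z/I-2 un ·: ZZ|Zz
Z/II-1 un I-1×I-2: ZZ|Zz
Z/II-2 un ·: ZZ|Zz
Z/III-1 ? II-1×II-2: ZZ|Zz|zz
Z/III-2 ? II-1×II-2: ZZ|Zz|zz
⇒ Z over [I-1,I-2,II-1,II-2,III-1,III-2]: 59 consistent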